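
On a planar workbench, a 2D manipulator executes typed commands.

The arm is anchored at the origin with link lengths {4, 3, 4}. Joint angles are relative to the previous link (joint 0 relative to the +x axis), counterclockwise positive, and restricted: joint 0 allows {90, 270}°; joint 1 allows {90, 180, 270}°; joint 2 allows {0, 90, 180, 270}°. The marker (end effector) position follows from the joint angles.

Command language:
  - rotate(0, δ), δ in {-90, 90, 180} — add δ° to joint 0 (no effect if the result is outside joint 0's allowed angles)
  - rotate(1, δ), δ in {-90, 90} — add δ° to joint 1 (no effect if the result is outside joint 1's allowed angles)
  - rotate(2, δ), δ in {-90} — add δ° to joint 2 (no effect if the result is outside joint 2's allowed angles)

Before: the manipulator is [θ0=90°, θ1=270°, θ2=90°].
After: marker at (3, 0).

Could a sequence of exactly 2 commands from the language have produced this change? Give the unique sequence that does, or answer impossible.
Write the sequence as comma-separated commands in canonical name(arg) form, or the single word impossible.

initial: [θ0=90°, θ1=270°, θ2=90°]
[1] after rotate(2, -90): [θ0=90°, θ1=270°, θ2=0°]
[2] after rotate(2, -90): [θ0=90°, θ1=270°, θ2=270°]
all 36 alternatives checked — unique.

rotate(2, -90), rotate(2, -90)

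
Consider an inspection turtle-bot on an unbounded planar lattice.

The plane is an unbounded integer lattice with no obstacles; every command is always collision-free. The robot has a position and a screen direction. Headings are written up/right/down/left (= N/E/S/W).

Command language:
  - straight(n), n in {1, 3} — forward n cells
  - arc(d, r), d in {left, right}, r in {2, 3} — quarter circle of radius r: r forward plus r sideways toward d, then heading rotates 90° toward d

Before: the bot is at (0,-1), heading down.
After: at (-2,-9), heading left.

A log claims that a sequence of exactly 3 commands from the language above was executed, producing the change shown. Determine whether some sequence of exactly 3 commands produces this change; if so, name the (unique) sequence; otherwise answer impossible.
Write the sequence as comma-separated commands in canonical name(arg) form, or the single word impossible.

straight(3), straight(3), arc(right, 2)

key: cell and facing (now W) both changed — the 3 commands mix motion and turning
from: at (0,-1), heading down
t=1 straight(3) ⇒ at (0,-4), heading down
t=2 straight(3) ⇒ at (0,-7), heading down
t=3 arc(right, 2) ⇒ at (-2,-9), heading left
no rival 3-sequence matches.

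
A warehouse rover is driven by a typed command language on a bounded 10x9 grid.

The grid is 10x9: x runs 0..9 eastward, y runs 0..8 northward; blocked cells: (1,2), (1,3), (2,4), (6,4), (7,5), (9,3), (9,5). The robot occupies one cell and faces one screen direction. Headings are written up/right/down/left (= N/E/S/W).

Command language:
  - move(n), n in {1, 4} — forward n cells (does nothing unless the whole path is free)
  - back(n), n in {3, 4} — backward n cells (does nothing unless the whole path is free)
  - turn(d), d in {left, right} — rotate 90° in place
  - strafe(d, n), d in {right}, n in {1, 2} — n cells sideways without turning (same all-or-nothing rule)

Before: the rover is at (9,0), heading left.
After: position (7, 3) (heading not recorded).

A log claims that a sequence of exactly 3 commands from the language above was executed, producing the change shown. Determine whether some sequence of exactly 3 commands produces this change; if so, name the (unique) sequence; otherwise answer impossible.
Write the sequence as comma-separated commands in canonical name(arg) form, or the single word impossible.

turn(left), strafe(right, 2), back(3)

key: order matters: swapping turn(left) and back(3) lands elsewhere
from: at (9,0), heading left
1. turn(left) → at (9,0), heading down
2. strafe(right, 2) → at (7,0), heading down
3. back(3) → at (7,3), heading down
all 512 alternatives checked — unique.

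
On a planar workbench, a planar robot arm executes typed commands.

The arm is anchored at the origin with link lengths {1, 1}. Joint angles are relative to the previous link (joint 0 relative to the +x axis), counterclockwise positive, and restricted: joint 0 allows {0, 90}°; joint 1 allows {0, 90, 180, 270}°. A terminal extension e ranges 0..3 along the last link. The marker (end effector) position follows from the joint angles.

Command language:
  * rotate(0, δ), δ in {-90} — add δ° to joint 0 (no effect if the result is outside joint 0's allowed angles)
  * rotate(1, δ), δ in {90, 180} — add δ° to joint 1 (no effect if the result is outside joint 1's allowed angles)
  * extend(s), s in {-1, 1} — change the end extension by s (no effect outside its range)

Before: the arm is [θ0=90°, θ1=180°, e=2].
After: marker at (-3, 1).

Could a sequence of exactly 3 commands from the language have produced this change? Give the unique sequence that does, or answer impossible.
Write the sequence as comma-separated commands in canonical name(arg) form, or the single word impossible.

start: [θ0=90°, θ1=180°, e=2]
step 1 (rotate(1, 90)): [θ0=90°, θ1=270°, e=2]
step 2 (rotate(1, 90)): [θ0=90°, θ1=0°, e=2]
step 3 (rotate(1, 90)): [θ0=90°, θ1=90°, e=2]
uniquely the one of 125 3-step routes that fits.

rotate(1, 90), rotate(1, 90), rotate(1, 90)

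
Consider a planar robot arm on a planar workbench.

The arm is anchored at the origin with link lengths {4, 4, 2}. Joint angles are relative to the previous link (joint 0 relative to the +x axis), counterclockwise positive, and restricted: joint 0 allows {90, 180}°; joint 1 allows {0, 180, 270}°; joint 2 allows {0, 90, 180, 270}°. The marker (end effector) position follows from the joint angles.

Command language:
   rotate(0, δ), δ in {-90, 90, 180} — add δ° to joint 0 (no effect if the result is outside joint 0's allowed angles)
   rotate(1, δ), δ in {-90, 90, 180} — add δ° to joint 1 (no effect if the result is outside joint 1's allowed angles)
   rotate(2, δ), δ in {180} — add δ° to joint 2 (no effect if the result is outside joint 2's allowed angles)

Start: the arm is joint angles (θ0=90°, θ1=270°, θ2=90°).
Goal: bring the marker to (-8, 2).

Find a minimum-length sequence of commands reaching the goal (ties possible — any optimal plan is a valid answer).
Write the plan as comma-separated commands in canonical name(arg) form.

rotate(0, 90), rotate(1, 90), rotate(2, 180)

t0: joint angles (θ0=90°, θ1=270°, θ2=90°)
1. rotate(0, 90) → joint angles (θ0=180°, θ1=270°, θ2=90°)
2. rotate(1, 90) → joint angles (θ0=180°, θ1=0°, θ2=90°)
3. rotate(2, 180) → joint angles (θ0=180°, θ1=0°, θ2=270°)
nothing shorter than 3 reaches the goal.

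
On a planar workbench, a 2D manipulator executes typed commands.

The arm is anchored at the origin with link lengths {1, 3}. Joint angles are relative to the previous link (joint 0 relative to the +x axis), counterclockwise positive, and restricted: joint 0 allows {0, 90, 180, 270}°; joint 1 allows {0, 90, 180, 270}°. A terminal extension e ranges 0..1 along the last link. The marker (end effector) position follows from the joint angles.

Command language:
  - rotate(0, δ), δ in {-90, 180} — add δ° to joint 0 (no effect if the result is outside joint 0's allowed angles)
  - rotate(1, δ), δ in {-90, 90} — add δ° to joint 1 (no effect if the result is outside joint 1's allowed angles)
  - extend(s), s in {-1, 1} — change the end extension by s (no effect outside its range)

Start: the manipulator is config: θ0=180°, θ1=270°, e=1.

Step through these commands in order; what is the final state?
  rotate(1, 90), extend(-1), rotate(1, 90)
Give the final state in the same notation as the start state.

config: θ0=180°, θ1=90°, e=0

initial: config: θ0=180°, θ1=270°, e=1
step 1 (rotate(1, 90)): config: θ0=180°, θ1=0°, e=1
step 2 (extend(-1)): config: θ0=180°, θ1=0°, e=0
step 3 (rotate(1, 90)): config: θ0=180°, θ1=90°, e=0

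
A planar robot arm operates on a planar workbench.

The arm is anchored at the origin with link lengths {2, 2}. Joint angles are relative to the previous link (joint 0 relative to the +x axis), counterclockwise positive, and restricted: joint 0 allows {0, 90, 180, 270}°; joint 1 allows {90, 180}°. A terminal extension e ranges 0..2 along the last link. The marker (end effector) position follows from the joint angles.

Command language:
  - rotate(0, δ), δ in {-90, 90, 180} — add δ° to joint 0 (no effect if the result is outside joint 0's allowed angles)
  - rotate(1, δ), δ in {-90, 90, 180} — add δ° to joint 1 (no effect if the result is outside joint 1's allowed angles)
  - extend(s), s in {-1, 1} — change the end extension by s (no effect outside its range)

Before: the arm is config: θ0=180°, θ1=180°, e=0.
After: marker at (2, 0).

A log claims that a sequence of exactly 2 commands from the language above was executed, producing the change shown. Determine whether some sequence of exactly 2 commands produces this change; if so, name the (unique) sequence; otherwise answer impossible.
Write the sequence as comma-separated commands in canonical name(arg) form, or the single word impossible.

extend(1), extend(1)

begin: config: θ0=180°, θ1=180°, e=0
step 1 (extend(1)): config: θ0=180°, θ1=180°, e=1
step 2 (extend(1)): config: θ0=180°, θ1=180°, e=2
uniquely the one of 64 2-step routes that fits.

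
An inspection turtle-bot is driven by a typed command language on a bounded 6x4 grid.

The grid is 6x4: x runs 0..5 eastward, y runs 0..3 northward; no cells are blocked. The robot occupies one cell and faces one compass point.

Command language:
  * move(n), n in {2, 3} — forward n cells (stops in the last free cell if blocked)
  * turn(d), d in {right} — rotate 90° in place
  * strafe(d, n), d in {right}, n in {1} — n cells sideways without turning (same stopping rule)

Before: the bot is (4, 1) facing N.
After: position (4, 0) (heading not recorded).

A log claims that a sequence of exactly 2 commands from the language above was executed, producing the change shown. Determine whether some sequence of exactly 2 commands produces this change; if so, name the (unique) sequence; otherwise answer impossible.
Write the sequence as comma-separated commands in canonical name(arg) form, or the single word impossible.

turn(right), strafe(right, 1)

key: order matters: swapping turn(right) and strafe(right, 1) lands elsewhere
initial: (4, 1) facing N
step 1 (turn(right)): (4, 1) facing E
step 2 (strafe(right, 1)): (4, 0) facing E
no other 2-command option fits: unique.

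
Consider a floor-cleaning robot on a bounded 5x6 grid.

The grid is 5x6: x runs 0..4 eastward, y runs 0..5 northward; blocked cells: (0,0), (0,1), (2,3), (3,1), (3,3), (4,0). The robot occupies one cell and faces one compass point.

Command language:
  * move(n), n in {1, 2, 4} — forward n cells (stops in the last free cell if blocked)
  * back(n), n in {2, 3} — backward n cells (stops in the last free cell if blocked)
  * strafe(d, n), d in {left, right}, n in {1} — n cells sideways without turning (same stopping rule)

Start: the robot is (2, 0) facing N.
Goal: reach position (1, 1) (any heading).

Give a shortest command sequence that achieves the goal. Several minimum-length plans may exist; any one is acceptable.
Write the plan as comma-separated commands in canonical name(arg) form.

begin: (2, 0) facing N
step 1 (move(1)): (2, 1) facing N
step 2 (strafe(left, 1)): (1, 1) facing N
shorter routes all fall short; 2 is best.

move(1), strafe(left, 1)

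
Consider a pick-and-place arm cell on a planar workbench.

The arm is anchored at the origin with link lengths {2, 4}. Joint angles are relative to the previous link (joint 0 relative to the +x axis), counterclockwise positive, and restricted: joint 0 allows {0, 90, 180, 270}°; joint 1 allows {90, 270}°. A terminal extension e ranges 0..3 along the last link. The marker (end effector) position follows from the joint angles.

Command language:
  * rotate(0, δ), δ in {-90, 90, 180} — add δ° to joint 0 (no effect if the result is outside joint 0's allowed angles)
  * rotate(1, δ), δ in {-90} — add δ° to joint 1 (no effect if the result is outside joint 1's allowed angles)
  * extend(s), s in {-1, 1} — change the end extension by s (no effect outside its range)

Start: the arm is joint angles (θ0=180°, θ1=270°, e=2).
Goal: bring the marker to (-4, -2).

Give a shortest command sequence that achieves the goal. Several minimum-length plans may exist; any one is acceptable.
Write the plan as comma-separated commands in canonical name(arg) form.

start: joint angles (θ0=180°, θ1=270°, e=2)
step 1 (rotate(0, 90)): joint angles (θ0=270°, θ1=270°, e=2)
step 2 (extend(-1)): joint angles (θ0=270°, θ1=270°, e=1)
step 3 (extend(-1)): joint angles (θ0=270°, θ1=270°, e=0)
minimal: 3 command(s), checked below 3.

rotate(0, 90), extend(-1), extend(-1)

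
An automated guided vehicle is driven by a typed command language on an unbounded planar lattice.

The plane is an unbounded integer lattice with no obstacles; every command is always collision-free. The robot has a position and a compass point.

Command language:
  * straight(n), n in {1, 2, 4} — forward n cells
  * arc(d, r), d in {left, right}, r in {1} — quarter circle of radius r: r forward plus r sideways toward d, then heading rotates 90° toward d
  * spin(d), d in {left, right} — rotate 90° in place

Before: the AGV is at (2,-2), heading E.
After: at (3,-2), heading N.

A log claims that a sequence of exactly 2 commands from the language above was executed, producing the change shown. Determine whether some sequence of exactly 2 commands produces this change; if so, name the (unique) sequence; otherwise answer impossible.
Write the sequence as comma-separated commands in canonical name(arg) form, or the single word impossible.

straight(1), spin(left)

key: running spin(left) before straight(1) would end elsewhere — order is forced
t0: at (2,-2), heading E
step 1 (straight(1)): at (3,-2), heading E
step 2 (spin(left)): at (3,-2), heading N
no rival 2-sequence matches.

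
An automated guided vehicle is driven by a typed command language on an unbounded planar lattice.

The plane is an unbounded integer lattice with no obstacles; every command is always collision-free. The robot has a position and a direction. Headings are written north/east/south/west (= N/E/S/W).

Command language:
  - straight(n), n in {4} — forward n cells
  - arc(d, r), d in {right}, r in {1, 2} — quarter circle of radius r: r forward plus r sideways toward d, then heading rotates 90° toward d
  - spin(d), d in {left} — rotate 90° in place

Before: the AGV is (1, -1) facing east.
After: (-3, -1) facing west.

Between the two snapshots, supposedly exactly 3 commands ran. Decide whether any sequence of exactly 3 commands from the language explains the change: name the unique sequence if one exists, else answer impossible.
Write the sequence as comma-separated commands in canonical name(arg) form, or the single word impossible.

spin(left), spin(left), straight(4)

key: running straight(4) before spin(left) would end elsewhere — order is forced
begin: (1, -1) facing east
t=1 spin(left) ⇒ (1, -1) facing north
t=2 spin(left) ⇒ (1, -1) facing west
t=3 straight(4) ⇒ (-3, -1) facing west
uniquely the one of 64 3-step routes that fits.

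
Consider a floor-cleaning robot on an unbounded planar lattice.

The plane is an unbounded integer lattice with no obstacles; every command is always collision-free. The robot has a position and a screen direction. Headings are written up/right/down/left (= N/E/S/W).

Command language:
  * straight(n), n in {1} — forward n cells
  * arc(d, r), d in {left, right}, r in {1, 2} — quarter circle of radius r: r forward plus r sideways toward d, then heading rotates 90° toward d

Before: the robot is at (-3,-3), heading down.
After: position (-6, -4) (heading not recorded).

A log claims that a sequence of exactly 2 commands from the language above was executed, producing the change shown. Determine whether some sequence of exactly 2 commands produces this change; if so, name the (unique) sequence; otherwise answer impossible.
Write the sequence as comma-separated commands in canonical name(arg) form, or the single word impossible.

arc(right, 2), arc(right, 1)

key: running arc(right, 1) before arc(right, 2) would end elsewhere — order is forced
begin: at (-3,-3), heading down
[1] after arc(right, 2): at (-5,-5), heading left
[2] after arc(right, 1): at (-6,-4), heading up
all 25 alternatives checked — unique.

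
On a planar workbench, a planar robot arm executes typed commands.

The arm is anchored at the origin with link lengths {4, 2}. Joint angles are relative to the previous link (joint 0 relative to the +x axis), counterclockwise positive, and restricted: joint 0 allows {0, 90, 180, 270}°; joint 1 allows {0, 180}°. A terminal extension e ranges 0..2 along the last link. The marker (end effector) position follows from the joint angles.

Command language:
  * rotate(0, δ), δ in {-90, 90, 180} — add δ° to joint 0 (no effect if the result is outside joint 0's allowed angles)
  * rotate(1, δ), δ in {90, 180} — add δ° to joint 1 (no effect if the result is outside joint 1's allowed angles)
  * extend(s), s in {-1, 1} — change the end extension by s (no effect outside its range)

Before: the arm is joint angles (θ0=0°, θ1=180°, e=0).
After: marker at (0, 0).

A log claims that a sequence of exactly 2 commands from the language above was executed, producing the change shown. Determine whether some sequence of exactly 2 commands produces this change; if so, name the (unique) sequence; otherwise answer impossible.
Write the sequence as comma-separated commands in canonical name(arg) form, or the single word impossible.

begin: joint angles (θ0=0°, θ1=180°, e=0)
step 1 (extend(1)): joint angles (θ0=0°, θ1=180°, e=1)
step 2 (extend(1)): joint angles (θ0=0°, θ1=180°, e=2)
all 49 alternatives checked — unique.

extend(1), extend(1)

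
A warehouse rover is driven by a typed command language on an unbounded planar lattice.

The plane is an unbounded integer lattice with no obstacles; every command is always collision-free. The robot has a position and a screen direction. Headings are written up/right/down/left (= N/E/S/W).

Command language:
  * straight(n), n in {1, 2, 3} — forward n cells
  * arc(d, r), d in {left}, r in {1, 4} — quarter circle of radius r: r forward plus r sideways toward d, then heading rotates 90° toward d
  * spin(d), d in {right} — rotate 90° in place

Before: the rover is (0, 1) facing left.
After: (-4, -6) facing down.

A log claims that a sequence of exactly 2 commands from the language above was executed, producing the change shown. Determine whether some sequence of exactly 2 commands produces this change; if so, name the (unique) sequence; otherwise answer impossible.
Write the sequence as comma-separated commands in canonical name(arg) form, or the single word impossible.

arc(left, 4), straight(3)

key: cell and facing (now S) both changed — the 2 commands mix motion and turning
initial: (0, 1) facing left
[1] after arc(left, 4): (-4, -3) facing down
[2] after straight(3): (-4, -6) facing down
uniquely the one of 36 2-step routes that fits.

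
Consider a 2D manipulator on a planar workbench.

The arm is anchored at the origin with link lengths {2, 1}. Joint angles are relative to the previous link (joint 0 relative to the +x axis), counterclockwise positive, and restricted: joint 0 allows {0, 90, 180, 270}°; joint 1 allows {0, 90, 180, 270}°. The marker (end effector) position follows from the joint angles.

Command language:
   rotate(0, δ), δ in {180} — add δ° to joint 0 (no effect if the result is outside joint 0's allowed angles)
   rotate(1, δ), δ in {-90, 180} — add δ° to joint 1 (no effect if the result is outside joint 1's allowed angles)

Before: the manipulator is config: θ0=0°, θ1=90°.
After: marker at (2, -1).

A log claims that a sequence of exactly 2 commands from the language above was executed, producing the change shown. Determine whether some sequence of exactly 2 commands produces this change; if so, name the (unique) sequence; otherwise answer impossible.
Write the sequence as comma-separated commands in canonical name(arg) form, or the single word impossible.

from: config: θ0=0°, θ1=90°
[1] after rotate(1, -90): config: θ0=0°, θ1=0°
[2] after rotate(1, -90): config: θ0=0°, θ1=270°
all 9 alternatives checked — unique.

rotate(1, -90), rotate(1, -90)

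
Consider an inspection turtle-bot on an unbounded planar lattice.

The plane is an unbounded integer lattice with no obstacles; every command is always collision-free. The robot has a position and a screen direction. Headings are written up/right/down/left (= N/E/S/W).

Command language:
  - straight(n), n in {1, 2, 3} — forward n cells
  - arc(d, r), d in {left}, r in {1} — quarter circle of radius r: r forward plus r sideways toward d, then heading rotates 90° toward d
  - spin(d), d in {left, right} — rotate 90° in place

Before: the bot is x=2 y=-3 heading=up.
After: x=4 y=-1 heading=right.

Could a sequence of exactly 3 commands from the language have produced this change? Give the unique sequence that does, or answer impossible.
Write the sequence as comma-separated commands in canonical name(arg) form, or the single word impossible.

key: position moved to (4,-1) AND the heading swung to E — translation plus rotation needed
t0: x=2 y=-3 heading=up
[1] after straight(2): x=2 y=-1 heading=up
[2] after spin(right): x=2 y=-1 heading=right
[3] after straight(2): x=4 y=-1 heading=right
all 216 alternatives checked — unique.

straight(2), spin(right), straight(2)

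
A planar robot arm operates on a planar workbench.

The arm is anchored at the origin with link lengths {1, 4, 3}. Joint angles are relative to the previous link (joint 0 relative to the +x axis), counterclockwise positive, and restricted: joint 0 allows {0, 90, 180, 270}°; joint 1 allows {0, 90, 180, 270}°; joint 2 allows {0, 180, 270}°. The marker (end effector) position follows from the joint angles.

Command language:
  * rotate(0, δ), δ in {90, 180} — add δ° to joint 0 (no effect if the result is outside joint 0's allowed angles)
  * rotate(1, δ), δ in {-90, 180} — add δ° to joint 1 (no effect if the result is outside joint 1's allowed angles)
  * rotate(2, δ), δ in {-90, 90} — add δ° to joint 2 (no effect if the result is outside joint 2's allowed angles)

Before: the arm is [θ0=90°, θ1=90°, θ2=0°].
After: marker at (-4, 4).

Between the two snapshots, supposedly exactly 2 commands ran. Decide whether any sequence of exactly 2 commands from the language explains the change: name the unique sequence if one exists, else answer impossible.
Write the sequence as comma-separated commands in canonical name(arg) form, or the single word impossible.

key: order matters: swapping rotate(2, 90) and rotate(2, -90) lands elsewhere
t0: [θ0=90°, θ1=90°, θ2=0°]
1. rotate(2, 90) → [θ0=90°, θ1=90°, θ2=0°]
2. rotate(2, -90) → [θ0=90°, θ1=90°, θ2=270°]
no other 2-command option fits: unique.

rotate(2, 90), rotate(2, -90)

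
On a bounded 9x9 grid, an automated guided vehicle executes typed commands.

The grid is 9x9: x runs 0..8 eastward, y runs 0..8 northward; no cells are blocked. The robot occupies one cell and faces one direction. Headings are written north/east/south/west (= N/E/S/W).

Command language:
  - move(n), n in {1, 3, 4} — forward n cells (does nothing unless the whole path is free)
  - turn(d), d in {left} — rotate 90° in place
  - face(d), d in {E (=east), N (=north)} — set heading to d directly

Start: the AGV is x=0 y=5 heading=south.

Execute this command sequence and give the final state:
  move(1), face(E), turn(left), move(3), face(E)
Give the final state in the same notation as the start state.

x=0 y=7 heading=east

initial: x=0 y=5 heading=south
1. move(1) → x=0 y=4 heading=south
2. face(E) → x=0 y=4 heading=east
3. turn(left) → x=0 y=4 heading=north
4. move(3) → x=0 y=7 heading=north
5. face(E) → x=0 y=7 heading=east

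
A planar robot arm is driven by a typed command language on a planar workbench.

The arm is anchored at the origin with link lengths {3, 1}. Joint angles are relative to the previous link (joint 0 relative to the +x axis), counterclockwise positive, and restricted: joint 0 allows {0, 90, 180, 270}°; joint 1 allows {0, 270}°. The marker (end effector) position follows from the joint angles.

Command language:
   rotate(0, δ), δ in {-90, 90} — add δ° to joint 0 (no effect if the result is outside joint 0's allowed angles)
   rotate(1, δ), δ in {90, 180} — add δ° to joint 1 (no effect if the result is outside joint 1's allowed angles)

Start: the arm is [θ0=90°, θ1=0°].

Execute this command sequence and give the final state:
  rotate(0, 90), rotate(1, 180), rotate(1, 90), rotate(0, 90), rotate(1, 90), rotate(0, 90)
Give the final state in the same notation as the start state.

[θ0=0°, θ1=0°]

begin: [θ0=90°, θ1=0°]
step 1 (rotate(0, 90)): [θ0=180°, θ1=0°]
step 2 (rotate(1, 180)): [θ0=180°, θ1=0°]
step 3 (rotate(1, 90)): [θ0=180°, θ1=0°]
step 4 (rotate(0, 90)): [θ0=270°, θ1=0°]
step 5 (rotate(1, 90)): [θ0=270°, θ1=0°]
step 6 (rotate(0, 90)): [θ0=0°, θ1=0°]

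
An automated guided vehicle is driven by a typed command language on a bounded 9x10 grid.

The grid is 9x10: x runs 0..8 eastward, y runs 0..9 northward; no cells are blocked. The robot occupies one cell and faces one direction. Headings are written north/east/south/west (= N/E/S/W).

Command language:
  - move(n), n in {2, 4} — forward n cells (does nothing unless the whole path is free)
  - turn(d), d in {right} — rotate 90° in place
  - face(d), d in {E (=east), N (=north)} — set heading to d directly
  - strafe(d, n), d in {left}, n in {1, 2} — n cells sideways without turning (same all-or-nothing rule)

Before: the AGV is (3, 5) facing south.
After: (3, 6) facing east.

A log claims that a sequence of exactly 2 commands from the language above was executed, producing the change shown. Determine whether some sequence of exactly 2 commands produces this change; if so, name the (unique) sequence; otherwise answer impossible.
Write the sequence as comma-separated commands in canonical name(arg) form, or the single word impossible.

key: order matters: swapping face(E) and strafe(left, 1) lands elsewhere
initial: (3, 5) facing south
t=1 face(E) ⇒ (3, 5) facing east
t=2 strafe(left, 1) ⇒ (3, 6) facing east
uniquely the one of 49 2-step routes that fits.

face(E), strafe(left, 1)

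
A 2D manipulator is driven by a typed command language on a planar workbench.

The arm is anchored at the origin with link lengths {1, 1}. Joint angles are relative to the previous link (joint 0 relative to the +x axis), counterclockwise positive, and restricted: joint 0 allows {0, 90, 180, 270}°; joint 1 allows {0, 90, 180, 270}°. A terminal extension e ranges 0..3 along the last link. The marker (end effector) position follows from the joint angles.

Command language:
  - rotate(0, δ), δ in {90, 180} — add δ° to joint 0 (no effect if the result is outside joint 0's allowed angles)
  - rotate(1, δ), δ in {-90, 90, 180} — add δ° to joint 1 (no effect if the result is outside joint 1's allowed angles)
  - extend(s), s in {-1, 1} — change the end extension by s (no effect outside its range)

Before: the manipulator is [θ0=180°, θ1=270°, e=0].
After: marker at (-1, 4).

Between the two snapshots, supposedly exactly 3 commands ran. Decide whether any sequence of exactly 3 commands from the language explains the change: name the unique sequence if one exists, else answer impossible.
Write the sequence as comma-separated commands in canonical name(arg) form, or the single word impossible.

start: [θ0=180°, θ1=270°, e=0]
[1] after extend(1): [θ0=180°, θ1=270°, e=1]
[2] after extend(1): [θ0=180°, θ1=270°, e=2]
[3] after extend(1): [θ0=180°, θ1=270°, e=3]
uniquely the one of 343 3-step routes that fits.

extend(1), extend(1), extend(1)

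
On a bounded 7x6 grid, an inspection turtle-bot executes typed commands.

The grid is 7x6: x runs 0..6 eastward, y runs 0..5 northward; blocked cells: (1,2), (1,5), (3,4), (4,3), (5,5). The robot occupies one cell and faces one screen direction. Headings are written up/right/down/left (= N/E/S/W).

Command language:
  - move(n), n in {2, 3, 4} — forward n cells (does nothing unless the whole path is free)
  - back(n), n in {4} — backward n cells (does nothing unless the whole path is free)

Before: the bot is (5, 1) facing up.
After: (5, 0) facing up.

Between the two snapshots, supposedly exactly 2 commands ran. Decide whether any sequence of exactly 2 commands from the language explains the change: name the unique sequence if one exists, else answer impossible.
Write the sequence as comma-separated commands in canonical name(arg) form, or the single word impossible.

key: heading stays N — no command in the sequence turns
from: (5, 1) facing up
[1] after move(3): (5, 4) facing up
[2] after back(4): (5, 0) facing up
uniquely the one of 16 2-step routes that fits.

move(3), back(4)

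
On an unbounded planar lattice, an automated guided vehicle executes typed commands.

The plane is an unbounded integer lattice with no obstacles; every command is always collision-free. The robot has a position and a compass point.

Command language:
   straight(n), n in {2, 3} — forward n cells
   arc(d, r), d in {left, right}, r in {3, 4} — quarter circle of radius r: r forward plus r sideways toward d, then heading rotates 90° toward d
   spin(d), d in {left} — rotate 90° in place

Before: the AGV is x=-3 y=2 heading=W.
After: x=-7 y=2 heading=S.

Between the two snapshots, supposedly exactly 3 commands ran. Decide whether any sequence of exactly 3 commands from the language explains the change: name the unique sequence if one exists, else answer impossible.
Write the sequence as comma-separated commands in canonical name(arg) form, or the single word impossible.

straight(2), straight(2), spin(left)

key: running spin(left) before straight(2) would end elsewhere — order is forced
initial: x=-3 y=2 heading=W
1. straight(2) → x=-5 y=2 heading=W
2. straight(2) → x=-7 y=2 heading=W
3. spin(left) → x=-7 y=2 heading=S
no rival 3-sequence matches.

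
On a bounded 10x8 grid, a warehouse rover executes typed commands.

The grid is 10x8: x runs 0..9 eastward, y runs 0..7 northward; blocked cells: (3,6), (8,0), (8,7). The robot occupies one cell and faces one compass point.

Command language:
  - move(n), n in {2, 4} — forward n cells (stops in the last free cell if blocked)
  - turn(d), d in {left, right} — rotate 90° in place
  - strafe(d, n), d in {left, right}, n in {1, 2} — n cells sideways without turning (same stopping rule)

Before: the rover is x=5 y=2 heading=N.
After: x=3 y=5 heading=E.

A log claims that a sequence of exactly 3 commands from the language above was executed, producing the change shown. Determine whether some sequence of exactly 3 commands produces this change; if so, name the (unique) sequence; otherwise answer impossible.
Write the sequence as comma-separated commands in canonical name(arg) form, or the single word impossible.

key: move(4) is stopped early by the blocked cell at (3,6)
initial: x=5 y=2 heading=N
1. strafe(left, 2) → x=3 y=2 heading=N
2. move(4) → x=3 y=5 heading=N
3. turn(right) → x=3 y=5 heading=E
no other 3-command option fits: unique.

strafe(left, 2), move(4), turn(right)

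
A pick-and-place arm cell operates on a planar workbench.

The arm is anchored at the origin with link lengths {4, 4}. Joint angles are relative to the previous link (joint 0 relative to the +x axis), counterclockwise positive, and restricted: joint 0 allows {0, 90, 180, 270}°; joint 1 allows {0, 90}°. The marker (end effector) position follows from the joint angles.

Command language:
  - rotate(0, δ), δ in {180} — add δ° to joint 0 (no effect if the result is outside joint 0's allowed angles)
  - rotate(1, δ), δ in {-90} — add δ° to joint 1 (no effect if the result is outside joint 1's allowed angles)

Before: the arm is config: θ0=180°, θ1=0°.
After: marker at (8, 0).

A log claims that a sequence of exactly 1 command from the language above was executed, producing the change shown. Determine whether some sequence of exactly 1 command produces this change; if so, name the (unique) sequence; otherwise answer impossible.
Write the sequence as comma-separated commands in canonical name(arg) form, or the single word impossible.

rotate(0, 180)

t0: config: θ0=180°, θ1=0°
1. rotate(0, 180) → config: θ0=0°, θ1=0°
uniquely the one of 2 1-step routes that fits.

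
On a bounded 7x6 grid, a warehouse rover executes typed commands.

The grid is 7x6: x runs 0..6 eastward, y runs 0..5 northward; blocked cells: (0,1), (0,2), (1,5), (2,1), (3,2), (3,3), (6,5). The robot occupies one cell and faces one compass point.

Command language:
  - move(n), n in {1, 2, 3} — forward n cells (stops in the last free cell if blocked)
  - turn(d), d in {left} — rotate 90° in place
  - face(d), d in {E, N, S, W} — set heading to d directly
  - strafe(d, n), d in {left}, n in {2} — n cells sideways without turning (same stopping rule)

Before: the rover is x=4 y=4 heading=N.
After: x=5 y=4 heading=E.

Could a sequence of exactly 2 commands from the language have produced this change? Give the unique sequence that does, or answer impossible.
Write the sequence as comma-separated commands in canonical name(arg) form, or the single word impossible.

key: order matters: swapping face(E) and move(1) lands elsewhere
t0: x=4 y=4 heading=N
[1] after face(E): x=4 y=4 heading=E
[2] after move(1): x=5 y=4 heading=E
uniquely the one of 81 2-step routes that fits.

face(E), move(1)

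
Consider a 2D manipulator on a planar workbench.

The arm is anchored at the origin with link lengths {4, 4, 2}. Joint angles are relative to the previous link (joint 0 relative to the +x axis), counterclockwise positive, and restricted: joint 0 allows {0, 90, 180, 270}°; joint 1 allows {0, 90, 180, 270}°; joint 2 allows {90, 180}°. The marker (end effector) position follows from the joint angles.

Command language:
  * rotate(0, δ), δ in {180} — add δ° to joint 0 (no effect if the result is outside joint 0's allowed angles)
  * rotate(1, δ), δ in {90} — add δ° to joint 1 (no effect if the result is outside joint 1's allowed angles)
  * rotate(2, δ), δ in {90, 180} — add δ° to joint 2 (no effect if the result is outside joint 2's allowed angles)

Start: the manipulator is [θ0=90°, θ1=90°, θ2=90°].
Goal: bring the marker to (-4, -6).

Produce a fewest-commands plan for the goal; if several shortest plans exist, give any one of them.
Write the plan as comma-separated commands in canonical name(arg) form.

rotate(1, 90), rotate(1, 90), rotate(0, 180)

start: [θ0=90°, θ1=90°, θ2=90°]
t=1 rotate(1, 90) ⇒ [θ0=90°, θ1=180°, θ2=90°]
t=2 rotate(1, 90) ⇒ [θ0=90°, θ1=270°, θ2=90°]
t=3 rotate(0, 180) ⇒ [θ0=270°, θ1=270°, θ2=90°]
no 2-step plan works, so 3 is optimal.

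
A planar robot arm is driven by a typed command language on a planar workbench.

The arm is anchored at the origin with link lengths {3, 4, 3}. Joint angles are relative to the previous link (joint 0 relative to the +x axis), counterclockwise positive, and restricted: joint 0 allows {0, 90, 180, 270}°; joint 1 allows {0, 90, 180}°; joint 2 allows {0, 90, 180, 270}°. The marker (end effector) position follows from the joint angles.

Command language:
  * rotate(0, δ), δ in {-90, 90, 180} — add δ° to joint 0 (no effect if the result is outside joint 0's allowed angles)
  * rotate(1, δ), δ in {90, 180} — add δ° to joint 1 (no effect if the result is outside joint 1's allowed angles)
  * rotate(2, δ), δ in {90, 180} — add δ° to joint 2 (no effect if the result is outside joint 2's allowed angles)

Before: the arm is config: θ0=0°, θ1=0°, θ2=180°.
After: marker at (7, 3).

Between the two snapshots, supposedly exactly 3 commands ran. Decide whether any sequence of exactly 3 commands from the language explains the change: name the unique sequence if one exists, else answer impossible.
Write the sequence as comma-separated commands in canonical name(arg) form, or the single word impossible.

from: config: θ0=0°, θ1=0°, θ2=180°
1. rotate(2, 90) → config: θ0=0°, θ1=0°, θ2=270°
2. rotate(2, 90) → config: θ0=0°, θ1=0°, θ2=0°
3. rotate(2, 90) → config: θ0=0°, θ1=0°, θ2=90°
no other 3-command option fits: unique.

rotate(2, 90), rotate(2, 90), rotate(2, 90)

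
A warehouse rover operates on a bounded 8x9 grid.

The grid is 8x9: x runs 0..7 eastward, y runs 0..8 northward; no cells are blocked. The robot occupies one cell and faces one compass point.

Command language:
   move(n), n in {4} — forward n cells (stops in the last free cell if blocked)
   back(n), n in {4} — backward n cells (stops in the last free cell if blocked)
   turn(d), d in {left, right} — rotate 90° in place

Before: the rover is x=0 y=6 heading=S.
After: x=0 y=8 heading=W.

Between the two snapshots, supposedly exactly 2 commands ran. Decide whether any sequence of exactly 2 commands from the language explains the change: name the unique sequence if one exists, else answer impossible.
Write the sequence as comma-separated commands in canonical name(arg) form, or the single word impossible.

key: position moved to (0,8) AND the heading swung to W — translation plus rotation needed
from: x=0 y=6 heading=S
[1] after back(4): x=0 y=8 heading=S
[2] after turn(right): x=0 y=8 heading=W
all 16 alternatives checked — unique.

back(4), turn(right)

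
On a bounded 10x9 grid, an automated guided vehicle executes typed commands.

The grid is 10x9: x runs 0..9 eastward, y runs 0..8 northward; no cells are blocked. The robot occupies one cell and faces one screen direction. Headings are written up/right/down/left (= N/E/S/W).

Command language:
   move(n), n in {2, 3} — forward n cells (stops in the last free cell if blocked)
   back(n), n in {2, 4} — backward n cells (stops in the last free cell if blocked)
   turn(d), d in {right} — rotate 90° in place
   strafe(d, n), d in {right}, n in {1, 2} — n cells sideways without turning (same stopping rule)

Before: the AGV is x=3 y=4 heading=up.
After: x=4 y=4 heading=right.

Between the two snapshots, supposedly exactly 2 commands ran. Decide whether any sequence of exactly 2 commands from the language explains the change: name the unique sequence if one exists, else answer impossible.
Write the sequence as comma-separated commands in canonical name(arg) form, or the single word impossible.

key: running turn(right) before strafe(right, 1) would end elsewhere — order is forced
from: x=3 y=4 heading=up
[1] after strafe(right, 1): x=4 y=4 heading=up
[2] after turn(right): x=4 y=4 heading=right
no rival 2-sequence matches.

strafe(right, 1), turn(right)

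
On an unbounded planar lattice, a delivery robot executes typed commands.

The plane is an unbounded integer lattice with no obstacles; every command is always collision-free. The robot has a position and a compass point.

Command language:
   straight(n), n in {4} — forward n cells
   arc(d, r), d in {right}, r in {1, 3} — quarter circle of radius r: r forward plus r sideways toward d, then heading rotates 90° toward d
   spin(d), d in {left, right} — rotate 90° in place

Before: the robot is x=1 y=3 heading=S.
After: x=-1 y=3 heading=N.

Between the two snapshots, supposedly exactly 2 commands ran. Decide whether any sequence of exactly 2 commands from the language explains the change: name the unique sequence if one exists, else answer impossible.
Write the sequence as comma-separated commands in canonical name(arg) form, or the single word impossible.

arc(right, 1), arc(right, 1)

key: cell and facing (now N) both changed — the 2 commands mix motion and turning
from: x=1 y=3 heading=S
t=1 arc(right, 1) ⇒ x=0 y=2 heading=W
t=2 arc(right, 1) ⇒ x=-1 y=3 heading=N
uniquely the one of 25 2-step routes that fits.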